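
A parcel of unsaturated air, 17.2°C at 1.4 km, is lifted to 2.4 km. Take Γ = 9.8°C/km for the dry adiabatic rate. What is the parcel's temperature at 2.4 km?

7.4°C

From 1400 m to 2400 m (dry adiabatic): cools by 9.8 × 1 = 9.8°C, giving 7.4°C.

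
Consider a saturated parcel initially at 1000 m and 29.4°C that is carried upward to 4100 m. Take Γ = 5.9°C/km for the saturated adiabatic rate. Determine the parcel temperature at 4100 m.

11.11°C

From 1000 m to 4100 m (saturated adiabatic): cools by 5.9 × 3.1 = 18.29°C, giving 11.11°C.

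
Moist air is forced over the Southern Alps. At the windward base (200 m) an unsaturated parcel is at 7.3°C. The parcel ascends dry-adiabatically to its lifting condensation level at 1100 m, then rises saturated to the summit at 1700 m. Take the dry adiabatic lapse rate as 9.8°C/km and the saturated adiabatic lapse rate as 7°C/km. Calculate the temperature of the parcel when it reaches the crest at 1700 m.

Dry to 1100 m: -9.8 × 0.9 km = -8.82°C, so T = -1.52°C.
Saturated to 1700 m: -7 × 0.6 km = -4.2°C, so T = -5.72°C.

-5.72°C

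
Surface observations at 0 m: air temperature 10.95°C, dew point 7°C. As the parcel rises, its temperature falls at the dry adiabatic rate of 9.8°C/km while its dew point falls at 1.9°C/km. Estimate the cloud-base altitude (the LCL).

500 m

T and T_d converge at 9.8 − 1.9 = 7.9°C per km
Height above start = (10.95 − 7) / 7.9 = 0.5 km
LCL altitude = 0 m + 500 m = 500 m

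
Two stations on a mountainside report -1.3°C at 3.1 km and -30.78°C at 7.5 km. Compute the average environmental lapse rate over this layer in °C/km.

Γ = −ΔT/Δz = (-1.3 − (-30.78)) / (7500 − 3100) m
  = 29.48°C / 4.4 km = 6.7°C/km

6.7°C/km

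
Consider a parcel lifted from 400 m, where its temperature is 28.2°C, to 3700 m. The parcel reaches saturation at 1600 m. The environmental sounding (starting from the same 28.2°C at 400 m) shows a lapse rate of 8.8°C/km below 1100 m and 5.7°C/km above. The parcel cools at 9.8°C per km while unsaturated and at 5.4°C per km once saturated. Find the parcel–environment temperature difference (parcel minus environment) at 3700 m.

-2.12°C (parcel cooler than environment)

Parcel:
  400 → 1600 m (dry, 9.8°C/km): ΔT = -9.8 × 1.2 = -11.76°C → T = 16.44°C
  1600 → 3700 m (saturated, 5.4°C/km): ΔT = -5.4 × 2.1 = -11.34°C → T = 5.1°C
Environment:
  400 → 1100 m (environment, lower layer, 8.8°C/km): ΔT = -8.8 × 0.7 = -6.16°C → T = 22.04°C
  1100 → 3700 m (environment, upper layer, 5.7°C/km): ΔT = -5.7 × 2.6 = -14.82°C → T = 7.22°C
T_parcel − T_env = 5.1 − 7.22 = -2.12°C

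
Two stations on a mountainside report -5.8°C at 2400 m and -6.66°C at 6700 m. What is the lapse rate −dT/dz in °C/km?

Γ = −ΔT/Δz = (-5.8 − (-6.66)) / (6700 − 2400) m
  = 0.86°C / 4.3 km = 0.2°C/km

0.2°C/km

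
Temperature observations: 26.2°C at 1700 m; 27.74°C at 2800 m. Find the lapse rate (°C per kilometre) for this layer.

-1.4°C/km

Γ = −ΔT/Δz = (26.2 − 27.74) / (2800 − 1700) m
  = -1.54°C / 1.1 km = -1.4°C/km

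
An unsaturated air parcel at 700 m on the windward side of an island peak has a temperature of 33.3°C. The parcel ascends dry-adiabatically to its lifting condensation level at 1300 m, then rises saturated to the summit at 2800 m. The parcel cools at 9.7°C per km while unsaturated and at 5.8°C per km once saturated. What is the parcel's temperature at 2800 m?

18.78°C

700–1300 m, dry: Δz = 0.6 km ⇒ ΔT = -5.82°C; T = 27.48°C
1300–2800 m, saturated: Δz = 1.5 km ⇒ ΔT = -8.7°C; T = 18.78°C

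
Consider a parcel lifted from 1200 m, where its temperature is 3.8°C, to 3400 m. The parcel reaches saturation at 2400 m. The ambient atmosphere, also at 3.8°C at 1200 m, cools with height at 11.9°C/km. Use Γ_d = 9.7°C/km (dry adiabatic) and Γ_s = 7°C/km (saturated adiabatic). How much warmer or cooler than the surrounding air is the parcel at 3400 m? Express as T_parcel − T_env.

Parcel:
  Dry to 2400 m: -9.7 × 1.2 km = -11.64°C, so T = -7.84°C.
  Saturated to 3400 m: -7 × 1 km = -7°C, so T = -14.84°C.
Environment:
  Environment to 3400 m: -11.9 × 2.2 km = -26.18°C, so T = -22.38°C.
T_parcel − T_env = -14.84 − (-22.38) = +7.54°C

+7.54°C (parcel warmer than environment)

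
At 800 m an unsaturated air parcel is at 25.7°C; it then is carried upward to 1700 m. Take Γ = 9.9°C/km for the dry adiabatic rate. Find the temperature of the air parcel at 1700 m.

800–1700 m, dry adiabatic: Δz = 0.9 km ⇒ ΔT = -8.91°C; T = 16.79°C

16.79°C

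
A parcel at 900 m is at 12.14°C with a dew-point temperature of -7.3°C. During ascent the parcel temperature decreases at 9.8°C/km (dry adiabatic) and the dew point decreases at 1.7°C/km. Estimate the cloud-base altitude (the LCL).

T and T_d converge at 9.8 − 1.7 = 8.1°C per km
Height above start = (12.14 − (-7.3)) / 8.1 = 2.4 km
LCL altitude = 900 m + 2400 m = 3300 m

3300 m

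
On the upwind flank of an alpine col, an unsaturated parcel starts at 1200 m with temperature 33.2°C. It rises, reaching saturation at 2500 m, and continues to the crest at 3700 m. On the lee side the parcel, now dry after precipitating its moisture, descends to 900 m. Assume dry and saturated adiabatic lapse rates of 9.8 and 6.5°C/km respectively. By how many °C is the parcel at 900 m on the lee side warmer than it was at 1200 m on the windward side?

+6.9°C

1200–2500 m, dry: Δz = 1.3 km ⇒ ΔT = -12.74°C; T = 20.46°C
2500–3700 m, saturated: Δz = 1.2 km ⇒ ΔT = -7.8°C; T = 12.66°C
3700–900 m, dry descent: Δz = 2.8 km ⇒ ΔT = +27.44°C; T = 40.1°C
Net change vs windward start: 40.1 − 33.2 = +6.9°C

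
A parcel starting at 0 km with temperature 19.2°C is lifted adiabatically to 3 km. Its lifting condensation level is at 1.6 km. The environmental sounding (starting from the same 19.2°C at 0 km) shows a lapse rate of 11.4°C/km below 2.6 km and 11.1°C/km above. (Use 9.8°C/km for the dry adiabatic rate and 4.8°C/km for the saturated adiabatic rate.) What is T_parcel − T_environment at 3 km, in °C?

Parcel:
  0–1600 m, dry: Δz = 1.6 km ⇒ ΔT = -15.68°C; T = 3.52°C
  1600–3000 m, saturated: Δz = 1.4 km ⇒ ΔT = -6.72°C; T = -3.2°C
Environment:
  0–2600 m, environment, lower layer: Δz = 2.6 km ⇒ ΔT = -29.64°C; T = -10.44°C
  2600–3000 m, environment, upper layer: Δz = 0.4 km ⇒ ΔT = -4.44°C; T = -14.88°C
T_parcel − T_env = -3.2 − (-14.88) = +11.68°C

+11.68°C (parcel warmer than environment)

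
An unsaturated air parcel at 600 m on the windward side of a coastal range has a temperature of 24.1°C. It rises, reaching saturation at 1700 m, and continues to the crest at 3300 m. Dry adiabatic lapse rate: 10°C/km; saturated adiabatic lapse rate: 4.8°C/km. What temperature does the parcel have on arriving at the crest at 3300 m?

5.42°C

Dry to 1700 m: -10 × 1.1 km = -11°C, so T = 13.1°C.
Saturated to 3300 m: -4.8 × 1.6 km = -7.68°C, so T = 5.42°C.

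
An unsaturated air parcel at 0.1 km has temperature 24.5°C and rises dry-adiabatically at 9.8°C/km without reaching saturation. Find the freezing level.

2.6 km

Height above start = (24.5 − 0) / 9.8 = 2.5 km
Altitude = 100 m + 2500 m = 2600 m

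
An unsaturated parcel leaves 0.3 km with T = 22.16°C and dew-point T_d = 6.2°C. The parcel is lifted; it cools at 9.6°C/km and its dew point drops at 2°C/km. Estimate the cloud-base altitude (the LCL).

T and T_d converge at 9.6 − 2 = 7.6°C per km
Height above start = (22.16 − 6.2) / 7.6 = 2.1 km
LCL altitude = 300 m + 2100 m = 2400 m

2.4 km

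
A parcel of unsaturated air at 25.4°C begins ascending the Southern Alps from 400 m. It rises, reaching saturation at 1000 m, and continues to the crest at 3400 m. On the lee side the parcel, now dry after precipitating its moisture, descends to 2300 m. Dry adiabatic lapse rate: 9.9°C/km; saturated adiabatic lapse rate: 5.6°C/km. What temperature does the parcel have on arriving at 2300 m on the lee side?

From 400 m to 1000 m (dry): cools by 9.9 × 0.6 = 5.94°C, giving 19.46°C.
From 1000 m to 3400 m (saturated): cools by 5.6 × 2.4 = 13.44°C, giving 6.02°C.
From 3400 m to 2300 m (dry descent): warms by 9.9 × 1.1 = 10.89°C, giving 16.91°C.

16.91°C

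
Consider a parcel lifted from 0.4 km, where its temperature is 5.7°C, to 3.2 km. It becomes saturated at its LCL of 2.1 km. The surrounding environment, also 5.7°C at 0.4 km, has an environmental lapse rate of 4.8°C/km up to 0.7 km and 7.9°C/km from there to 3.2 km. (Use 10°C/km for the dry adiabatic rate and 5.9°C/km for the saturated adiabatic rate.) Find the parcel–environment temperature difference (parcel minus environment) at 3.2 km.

Parcel:
  400–2100 m, dry: Δz = 1.7 km ⇒ ΔT = -17°C; T = -11.3°C
  2100–3200 m, saturated: Δz = 1.1 km ⇒ ΔT = -6.49°C; T = -17.79°C
Environment:
  400–700 m, environment, lower layer: Δz = 0.3 km ⇒ ΔT = -1.44°C; T = 4.26°C
  700–3200 m, environment, upper layer: Δz = 2.5 km ⇒ ΔT = -19.75°C; T = -15.49°C
T_parcel − T_env = -17.79 − (-15.49) = -2.3°C

-2.3°C (parcel cooler than environment)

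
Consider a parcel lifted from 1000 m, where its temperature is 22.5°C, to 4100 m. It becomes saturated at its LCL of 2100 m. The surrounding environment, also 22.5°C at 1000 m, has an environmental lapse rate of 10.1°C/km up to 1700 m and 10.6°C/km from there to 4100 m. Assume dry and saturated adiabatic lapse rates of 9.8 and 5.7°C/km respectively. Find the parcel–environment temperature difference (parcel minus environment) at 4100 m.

Parcel:
  1000–2100 m, dry: Δz = 1.1 km ⇒ ΔT = -10.78°C; T = 11.72°C
  2100–4100 m, saturated: Δz = 2 km ⇒ ΔT = -11.4°C; T = 0.32°C
Environment:
  1000–1700 m, environment, lower layer: Δz = 0.7 km ⇒ ΔT = -7.07°C; T = 15.43°C
  1700–4100 m, environment, upper layer: Δz = 2.4 km ⇒ ΔT = -25.44°C; T = -10.01°C
T_parcel − T_env = 0.32 − (-10.01) = +10.33°C

+10.33°C (parcel warmer than environment)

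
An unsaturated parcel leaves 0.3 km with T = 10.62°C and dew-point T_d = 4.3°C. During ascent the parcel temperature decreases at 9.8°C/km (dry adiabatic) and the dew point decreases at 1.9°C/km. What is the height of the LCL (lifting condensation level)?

1.1 km

T and T_d converge at 9.8 − 1.9 = 7.9°C per km
Height above start = (10.62 − 4.3) / 7.9 = 0.8 km
LCL altitude = 300 m + 800 m = 1100 m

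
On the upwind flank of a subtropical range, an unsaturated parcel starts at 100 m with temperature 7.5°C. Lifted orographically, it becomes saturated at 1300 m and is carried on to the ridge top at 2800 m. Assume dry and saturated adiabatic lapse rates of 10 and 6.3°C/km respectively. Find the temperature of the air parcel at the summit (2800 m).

-13.95°C

From 100 m to 1300 m (dry): cools by 10 × 1.2 = 12°C, giving -4.5°C.
From 1300 m to 2800 m (saturated): cools by 6.3 × 1.5 = 9.45°C, giving -13.95°C.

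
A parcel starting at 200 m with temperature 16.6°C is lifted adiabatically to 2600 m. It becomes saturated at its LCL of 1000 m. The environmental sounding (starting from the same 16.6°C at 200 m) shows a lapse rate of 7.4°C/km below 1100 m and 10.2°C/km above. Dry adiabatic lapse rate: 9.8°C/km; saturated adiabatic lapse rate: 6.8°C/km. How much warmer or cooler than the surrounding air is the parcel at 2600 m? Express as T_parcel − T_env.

+3.24°C (parcel warmer than environment)

Parcel:
  Dry to 1000 m: -9.8 × 0.8 km = -7.84°C, so T = 8.76°C.
  Saturated to 2600 m: -6.8 × 1.6 km = -10.88°C, so T = -2.12°C.
Environment:
  Environment, lower layer to 1100 m: -7.4 × 0.9 km = -6.66°C, so T = 9.94°C.
  Environment, upper layer to 2600 m: -10.2 × 1.5 km = -15.3°C, so T = -5.36°C.
T_parcel − T_env = -2.12 − (-5.36) = +3.24°C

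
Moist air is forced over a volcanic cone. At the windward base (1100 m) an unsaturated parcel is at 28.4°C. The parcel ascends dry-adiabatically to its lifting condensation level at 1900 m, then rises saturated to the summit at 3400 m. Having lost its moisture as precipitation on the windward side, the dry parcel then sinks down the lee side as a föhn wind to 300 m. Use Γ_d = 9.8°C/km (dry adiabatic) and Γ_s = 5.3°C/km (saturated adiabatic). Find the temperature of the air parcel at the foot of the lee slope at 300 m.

42.99°C

1100–1900 m, dry: Δz = 0.8 km ⇒ ΔT = -7.84°C; T = 20.56°C
1900–3400 m, saturated: Δz = 1.5 km ⇒ ΔT = -7.95°C; T = 12.61°C
3400–300 m, dry descent: Δz = 3.1 km ⇒ ΔT = +30.38°C; T = 42.99°C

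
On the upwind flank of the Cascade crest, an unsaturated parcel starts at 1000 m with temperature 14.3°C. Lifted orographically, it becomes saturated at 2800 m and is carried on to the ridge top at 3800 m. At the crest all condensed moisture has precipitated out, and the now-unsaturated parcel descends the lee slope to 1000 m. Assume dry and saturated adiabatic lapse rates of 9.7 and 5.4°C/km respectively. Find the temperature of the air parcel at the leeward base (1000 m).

18.6°C

1000–2800 m, dry: Δz = 1.8 km ⇒ ΔT = -17.46°C; T = -3.16°C
2800–3800 m, saturated: Δz = 1 km ⇒ ΔT = -5.4°C; T = -8.56°C
3800–1000 m, dry descent: Δz = 2.8 km ⇒ ΔT = +27.16°C; T = 18.6°C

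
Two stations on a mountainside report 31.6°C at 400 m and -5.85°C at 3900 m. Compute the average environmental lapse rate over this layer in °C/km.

Γ = −ΔT/Δz = (31.6 − (-5.85)) / (3900 − 400) m
  = 37.45°C / 3.5 km = 10.7°C/km

10.7°C/km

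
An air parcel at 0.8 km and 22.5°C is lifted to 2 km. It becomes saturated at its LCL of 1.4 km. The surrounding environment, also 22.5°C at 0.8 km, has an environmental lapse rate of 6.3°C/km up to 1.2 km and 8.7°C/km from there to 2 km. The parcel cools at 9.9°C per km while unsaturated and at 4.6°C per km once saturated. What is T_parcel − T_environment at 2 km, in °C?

Parcel:
  800–1400 m, dry: Δz = 0.6 km ⇒ ΔT = -5.94°C; T = 16.56°C
  1400–2000 m, saturated: Δz = 0.6 km ⇒ ΔT = -2.76°C; T = 13.8°C
Environment:
  800–1200 m, environment, lower layer: Δz = 0.4 km ⇒ ΔT = -2.52°C; T = 19.98°C
  1200–2000 m, environment, upper layer: Δz = 0.8 km ⇒ ΔT = -6.96°C; T = 13.02°C
T_parcel − T_env = 13.8 − 13.02 = +0.78°C

+0.78°C (parcel warmer than environment)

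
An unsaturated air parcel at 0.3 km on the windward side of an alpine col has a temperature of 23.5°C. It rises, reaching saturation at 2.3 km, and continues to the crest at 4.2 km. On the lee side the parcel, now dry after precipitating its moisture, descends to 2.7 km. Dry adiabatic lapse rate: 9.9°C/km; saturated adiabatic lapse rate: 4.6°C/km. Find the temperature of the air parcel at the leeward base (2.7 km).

From 300 m to 2300 m (dry): cools by 9.9 × 2 = 19.8°C, giving 3.7°C.
From 2300 m to 4200 m (saturated): cools by 4.6 × 1.9 = 8.74°C, giving -5.04°C.
From 4200 m to 2700 m (dry descent): warms by 9.9 × 1.5 = 14.85°C, giving 9.81°C.

9.81°C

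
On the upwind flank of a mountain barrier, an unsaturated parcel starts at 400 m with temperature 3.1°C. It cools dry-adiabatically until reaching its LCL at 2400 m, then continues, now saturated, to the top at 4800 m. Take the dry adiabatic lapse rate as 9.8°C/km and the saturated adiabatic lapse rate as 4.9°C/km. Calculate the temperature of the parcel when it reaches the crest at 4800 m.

-28.26°C

Dry to 2400 m: -9.8 × 2 km = -19.6°C, so T = -16.5°C.
Saturated to 4800 m: -4.9 × 2.4 km = -11.76°C, so T = -28.26°C.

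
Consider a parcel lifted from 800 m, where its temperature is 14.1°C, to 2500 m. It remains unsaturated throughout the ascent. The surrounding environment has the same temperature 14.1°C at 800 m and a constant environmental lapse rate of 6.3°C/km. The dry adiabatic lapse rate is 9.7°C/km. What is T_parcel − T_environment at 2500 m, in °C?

Parcel:
  800 → 2500 m (dry, 9.7°C/km): ΔT = -9.7 × 1.7 = -16.49°C → T = -2.39°C
Environment:
  800 → 2500 m (environment, 6.3°C/km): ΔT = -6.3 × 1.7 = -10.71°C → T = 3.39°C
T_parcel − T_env = -2.39 − 3.39 = -5.78°C

-5.78°C (parcel cooler than environment)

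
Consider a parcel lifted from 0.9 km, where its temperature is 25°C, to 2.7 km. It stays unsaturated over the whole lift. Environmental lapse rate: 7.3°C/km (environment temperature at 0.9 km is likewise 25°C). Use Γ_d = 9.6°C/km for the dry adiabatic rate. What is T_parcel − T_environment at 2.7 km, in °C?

Parcel:
  Dry to 2700 m: -9.6 × 1.8 km = -17.28°C, so T = 7.72°C.
Environment:
  Environment to 2700 m: -7.3 × 1.8 km = -13.14°C, so T = 11.86°C.
T_parcel − T_env = 7.72 − 11.86 = -4.14°C

-4.14°C (parcel cooler than environment)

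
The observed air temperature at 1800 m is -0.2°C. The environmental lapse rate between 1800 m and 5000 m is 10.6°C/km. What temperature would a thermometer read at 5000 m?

Environmental to 5000 m: -10.6 × 3.2 km = -33.92°C, so T = -34.12°C.

-34.12°C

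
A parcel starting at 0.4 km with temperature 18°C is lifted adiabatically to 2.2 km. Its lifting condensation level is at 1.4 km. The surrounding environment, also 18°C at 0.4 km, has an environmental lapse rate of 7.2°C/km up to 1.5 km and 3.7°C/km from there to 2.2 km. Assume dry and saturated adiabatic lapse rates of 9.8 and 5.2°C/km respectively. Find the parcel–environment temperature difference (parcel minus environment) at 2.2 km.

Parcel:
  400 → 1400 m (dry, 9.8°C/km): ΔT = -9.8 × 1 = -9.8°C → T = 8.2°C
  1400 → 2200 m (saturated, 5.2°C/km): ΔT = -5.2 × 0.8 = -4.16°C → T = 4.04°C
Environment:
  400 → 1500 m (environment, lower layer, 7.2°C/km): ΔT = -7.2 × 1.1 = -7.92°C → T = 10.08°C
  1500 → 2200 m (environment, upper layer, 3.7°C/km): ΔT = -3.7 × 0.7 = -2.59°C → T = 7.49°C
T_parcel − T_env = 4.04 − 7.49 = -3.45°C

-3.45°C (parcel cooler than environment)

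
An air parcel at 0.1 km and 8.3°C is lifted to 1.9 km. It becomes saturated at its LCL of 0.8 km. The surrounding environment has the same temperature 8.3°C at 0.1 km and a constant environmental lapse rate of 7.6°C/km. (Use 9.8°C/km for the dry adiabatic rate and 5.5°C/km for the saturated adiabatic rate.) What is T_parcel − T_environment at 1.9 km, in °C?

Parcel:
  Dry to 800 m: -9.8 × 0.7 km = -6.86°C, so T = 1.44°C.
  Saturated to 1900 m: -5.5 × 1.1 km = -6.05°C, so T = -4.61°C.
Environment:
  Environment to 1900 m: -7.6 × 1.8 km = -13.68°C, so T = -5.38°C.
T_parcel − T_env = -4.61 − (-5.38) = +0.77°C

+0.77°C (parcel warmer than environment)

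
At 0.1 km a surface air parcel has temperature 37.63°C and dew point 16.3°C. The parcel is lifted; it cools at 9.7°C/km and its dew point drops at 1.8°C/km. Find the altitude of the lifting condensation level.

T and T_d converge at 9.7 − 1.8 = 7.9°C per km
Height above start = (37.63 − 16.3) / 7.9 = 2.7 km
LCL altitude = 100 m + 2700 m = 2800 m

2.8 km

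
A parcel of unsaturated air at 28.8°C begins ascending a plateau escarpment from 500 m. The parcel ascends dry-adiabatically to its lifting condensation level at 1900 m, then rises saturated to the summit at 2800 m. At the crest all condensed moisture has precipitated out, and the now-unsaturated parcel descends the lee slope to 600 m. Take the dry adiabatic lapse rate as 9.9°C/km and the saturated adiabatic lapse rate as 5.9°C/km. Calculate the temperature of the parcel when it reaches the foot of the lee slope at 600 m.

Dry to 1900 m: -9.9 × 1.4 km = -13.86°C, so T = 14.94°C.
Saturated to 2800 m: -5.9 × 0.9 km = -5.31°C, so T = 9.63°C.
Dry descent to 600 m: +9.9 × 2.2 km = +21.78°C, so T = 31.41°C.

31.41°C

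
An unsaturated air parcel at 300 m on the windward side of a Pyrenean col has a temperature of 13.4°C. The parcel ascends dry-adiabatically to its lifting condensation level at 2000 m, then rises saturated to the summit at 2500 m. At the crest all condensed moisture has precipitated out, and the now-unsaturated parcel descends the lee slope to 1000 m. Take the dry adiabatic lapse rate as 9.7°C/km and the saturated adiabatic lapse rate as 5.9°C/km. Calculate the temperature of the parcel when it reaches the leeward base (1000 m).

8.51°C

300 → 2000 m (dry, 9.7°C/km): ΔT = -9.7 × 1.7 = -16.49°C → T = -3.09°C
2000 → 2500 m (saturated, 5.9°C/km): ΔT = -5.9 × 0.5 = -2.95°C → T = -6.04°C
2500 → 1000 m (dry descent, 9.7°C/km): ΔT = +9.7 × 1.5 = +14.55°C → T = 8.51°C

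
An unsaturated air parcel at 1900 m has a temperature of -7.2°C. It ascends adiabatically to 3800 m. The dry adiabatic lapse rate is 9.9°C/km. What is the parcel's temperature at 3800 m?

-26.01°C

1900 → 3800 m (dry adiabatic, 9.9°C/km): ΔT = -9.9 × 1.9 = -18.81°C → T = -26.01°C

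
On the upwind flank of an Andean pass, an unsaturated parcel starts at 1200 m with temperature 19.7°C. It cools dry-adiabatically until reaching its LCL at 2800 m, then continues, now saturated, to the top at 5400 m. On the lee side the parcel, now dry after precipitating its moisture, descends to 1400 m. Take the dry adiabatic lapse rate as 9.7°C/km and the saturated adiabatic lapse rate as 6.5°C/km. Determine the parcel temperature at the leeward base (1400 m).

26.08°C

1200–2800 m, dry: Δz = 1.6 km ⇒ ΔT = -15.52°C; T = 4.18°C
2800–5400 m, saturated: Δz = 2.6 km ⇒ ΔT = -16.9°C; T = -12.72°C
5400–1400 m, dry descent: Δz = 4 km ⇒ ΔT = +38.8°C; T = 26.08°C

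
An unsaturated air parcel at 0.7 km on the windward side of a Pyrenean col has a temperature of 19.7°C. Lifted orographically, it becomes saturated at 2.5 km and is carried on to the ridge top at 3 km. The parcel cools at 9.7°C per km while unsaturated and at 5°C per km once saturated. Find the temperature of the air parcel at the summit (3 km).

-0.26°C

700 → 2500 m (dry, 9.7°C/km): ΔT = -9.7 × 1.8 = -17.46°C → T = 2.24°C
2500 → 3000 m (saturated, 5°C/km): ΔT = -5 × 0.5 = -2.5°C → T = -0.26°C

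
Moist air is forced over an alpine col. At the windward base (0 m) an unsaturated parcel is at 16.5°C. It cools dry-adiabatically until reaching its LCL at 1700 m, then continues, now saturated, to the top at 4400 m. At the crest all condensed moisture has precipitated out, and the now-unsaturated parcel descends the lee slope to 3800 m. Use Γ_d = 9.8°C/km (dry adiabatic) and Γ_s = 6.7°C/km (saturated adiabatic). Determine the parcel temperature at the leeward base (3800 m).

-12.37°C

From 0 m to 1700 m (dry): cools by 9.8 × 1.7 = 16.66°C, giving -0.16°C.
From 1700 m to 4400 m (saturated): cools by 6.7 × 2.7 = 18.09°C, giving -18.25°C.
From 4400 m to 3800 m (dry descent): warms by 9.8 × 0.6 = 5.88°C, giving -12.37°C.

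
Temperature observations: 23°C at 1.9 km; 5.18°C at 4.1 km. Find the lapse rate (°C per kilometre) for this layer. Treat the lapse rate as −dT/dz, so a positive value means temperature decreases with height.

Γ = −ΔT/Δz = (23 − 5.18) / (4100 − 1900) m
  = 17.82°C / 2.2 km = 8.1°C/km

8.1°C/km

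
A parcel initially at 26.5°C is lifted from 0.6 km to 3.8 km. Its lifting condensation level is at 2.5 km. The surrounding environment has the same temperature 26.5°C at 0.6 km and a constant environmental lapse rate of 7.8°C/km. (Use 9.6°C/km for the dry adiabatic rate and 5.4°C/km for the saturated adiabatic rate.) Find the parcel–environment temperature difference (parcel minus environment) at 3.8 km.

-0.3°C (parcel cooler than environment)

Parcel:
  600–2500 m, dry: Δz = 1.9 km ⇒ ΔT = -18.24°C; T = 8.26°C
  2500–3800 m, saturated: Δz = 1.3 km ⇒ ΔT = -7.02°C; T = 1.24°C
Environment:
  600–3800 m, environment: Δz = 3.2 km ⇒ ΔT = -24.96°C; T = 1.54°C
T_parcel − T_env = 1.24 − 1.54 = -0.3°C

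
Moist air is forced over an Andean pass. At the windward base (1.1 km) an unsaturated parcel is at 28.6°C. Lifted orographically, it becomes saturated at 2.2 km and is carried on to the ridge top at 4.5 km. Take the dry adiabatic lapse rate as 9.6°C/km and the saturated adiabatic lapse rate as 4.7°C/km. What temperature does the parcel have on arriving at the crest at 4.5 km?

7.23°C

1100–2200 m, dry: Δz = 1.1 km ⇒ ΔT = -10.56°C; T = 18.04°C
2200–4500 m, saturated: Δz = 2.3 km ⇒ ΔT = -10.81°C; T = 7.23°C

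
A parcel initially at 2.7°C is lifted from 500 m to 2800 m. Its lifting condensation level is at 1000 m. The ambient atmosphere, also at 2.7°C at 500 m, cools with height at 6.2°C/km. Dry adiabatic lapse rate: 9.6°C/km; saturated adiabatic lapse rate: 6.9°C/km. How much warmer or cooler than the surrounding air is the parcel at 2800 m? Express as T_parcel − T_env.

Parcel:
  Dry to 1000 m: -9.6 × 0.5 km = -4.8°C, so T = -2.1°C.
  Saturated to 2800 m: -6.9 × 1.8 km = -12.42°C, so T = -14.52°C.
Environment:
  Environment to 2800 m: -6.2 × 2.3 km = -14.26°C, so T = -11.56°C.
T_parcel − T_env = -14.52 − (-11.56) = -2.96°C

-2.96°C (parcel cooler than environment)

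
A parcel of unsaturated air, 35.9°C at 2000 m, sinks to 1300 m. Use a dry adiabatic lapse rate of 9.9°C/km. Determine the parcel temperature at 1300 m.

42.83°C

2000 → 1300 m (dry adiabatic, 9.9°C/km): ΔT = +9.9 × 0.7 = +6.93°C → T = 42.83°C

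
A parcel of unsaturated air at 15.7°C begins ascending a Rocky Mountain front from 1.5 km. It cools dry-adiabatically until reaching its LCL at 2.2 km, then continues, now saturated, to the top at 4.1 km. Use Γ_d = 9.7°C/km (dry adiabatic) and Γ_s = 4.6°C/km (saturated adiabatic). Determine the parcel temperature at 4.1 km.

1500 → 2200 m (dry, 9.7°C/km): ΔT = -9.7 × 0.7 = -6.79°C → T = 8.91°C
2200 → 4100 m (saturated, 4.6°C/km): ΔT = -4.6 × 1.9 = -8.74°C → T = 0.17°C

0.17°C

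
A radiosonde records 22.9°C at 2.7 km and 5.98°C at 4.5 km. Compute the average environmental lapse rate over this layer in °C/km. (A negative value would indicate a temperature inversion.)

Γ = −ΔT/Δz = (22.9 − 5.98) / (4500 − 2700) m
  = 16.92°C / 1.8 km = 9.4°C/km

9.4°C/km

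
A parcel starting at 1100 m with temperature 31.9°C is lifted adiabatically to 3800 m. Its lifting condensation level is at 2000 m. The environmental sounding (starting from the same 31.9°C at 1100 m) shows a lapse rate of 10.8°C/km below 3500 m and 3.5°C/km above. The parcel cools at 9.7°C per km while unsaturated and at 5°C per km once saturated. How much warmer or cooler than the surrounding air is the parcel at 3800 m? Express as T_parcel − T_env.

+9.24°C (parcel warmer than environment)

Parcel:
  1100–2000 m, dry: Δz = 0.9 km ⇒ ΔT = -8.73°C; T = 23.17°C
  2000–3800 m, saturated: Δz = 1.8 km ⇒ ΔT = -9°C; T = 14.17°C
Environment:
  1100–3500 m, environment, lower layer: Δz = 2.4 km ⇒ ΔT = -25.92°C; T = 5.98°C
  3500–3800 m, environment, upper layer: Δz = 0.3 km ⇒ ΔT = -1.05°C; T = 4.93°C
T_parcel − T_env = 14.17 − 4.93 = +9.24°C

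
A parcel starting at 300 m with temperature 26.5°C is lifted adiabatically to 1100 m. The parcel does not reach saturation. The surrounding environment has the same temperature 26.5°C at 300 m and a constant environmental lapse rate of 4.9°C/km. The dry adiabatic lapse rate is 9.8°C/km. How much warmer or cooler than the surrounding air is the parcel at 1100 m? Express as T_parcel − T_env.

Parcel:
  Dry to 1100 m: -9.8 × 0.8 km = -7.84°C, so T = 18.66°C.
Environment:
  Environment to 1100 m: -4.9 × 0.8 km = -3.92°C, so T = 22.58°C.
T_parcel − T_env = 18.66 − 22.58 = -3.92°C

-3.92°C (parcel cooler than environment)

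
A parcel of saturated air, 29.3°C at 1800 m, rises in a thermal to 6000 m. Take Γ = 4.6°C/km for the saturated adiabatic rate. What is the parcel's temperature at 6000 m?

1800–6000 m, saturated adiabatic: Δz = 4.2 km ⇒ ΔT = -19.32°C; T = 9.98°C

9.98°C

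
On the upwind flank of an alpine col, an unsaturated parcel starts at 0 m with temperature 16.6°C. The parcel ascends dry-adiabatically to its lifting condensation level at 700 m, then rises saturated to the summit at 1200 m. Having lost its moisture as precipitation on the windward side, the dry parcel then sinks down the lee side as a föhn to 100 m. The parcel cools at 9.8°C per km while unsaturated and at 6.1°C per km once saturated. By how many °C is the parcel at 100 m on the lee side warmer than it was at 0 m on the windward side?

+0.87°C

Dry to 700 m: -9.8 × 0.7 km = -6.86°C, so T = 9.74°C.
Saturated to 1200 m: -6.1 × 0.5 km = -3.05°C, so T = 6.69°C.
Dry descent to 100 m: +9.8 × 1.1 km = +10.78°C, so T = 17.47°C.
Net change vs windward start: 17.47 − 16.6 = +0.87°C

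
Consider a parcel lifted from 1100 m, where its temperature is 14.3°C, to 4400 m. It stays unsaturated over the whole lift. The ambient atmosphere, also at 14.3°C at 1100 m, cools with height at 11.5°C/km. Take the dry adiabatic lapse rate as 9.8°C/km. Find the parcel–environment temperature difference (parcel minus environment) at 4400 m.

Parcel:
  Dry to 4400 m: -9.8 × 3.3 km = -32.34°C, so T = -18.04°C.
Environment:
  Environment to 4400 m: -11.5 × 3.3 km = -37.95°C, so T = -23.65°C.
T_parcel − T_env = -18.04 − (-23.65) = +5.61°C

+5.61°C (parcel warmer than environment)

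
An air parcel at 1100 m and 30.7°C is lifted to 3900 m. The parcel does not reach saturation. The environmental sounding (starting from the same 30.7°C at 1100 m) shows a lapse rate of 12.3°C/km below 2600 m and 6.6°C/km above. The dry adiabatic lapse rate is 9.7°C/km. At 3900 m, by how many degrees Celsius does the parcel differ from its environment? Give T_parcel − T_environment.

-0.13°C (parcel cooler than environment)

Parcel:
  From 1100 m to 3900 m (dry): cools by 9.7 × 2.8 = 27.16°C, giving 3.54°C.
Environment:
  From 1100 m to 2600 m (environment, lower layer): cools by 12.3 × 1.5 = 18.45°C, giving 12.25°C.
  From 2600 m to 3900 m (environment, upper layer): cools by 6.6 × 1.3 = 8.58°C, giving 3.67°C.
T_parcel − T_env = 3.54 − 3.67 = -0.13°C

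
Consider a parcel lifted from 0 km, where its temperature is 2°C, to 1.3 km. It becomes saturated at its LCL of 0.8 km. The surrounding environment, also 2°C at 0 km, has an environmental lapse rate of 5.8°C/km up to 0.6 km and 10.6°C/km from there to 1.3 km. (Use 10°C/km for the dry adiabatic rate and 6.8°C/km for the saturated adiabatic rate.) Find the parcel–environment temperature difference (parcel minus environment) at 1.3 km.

-0.5°C (parcel cooler than environment)

Parcel:
  Dry to 800 m: -10 × 0.8 km = -8°C, so T = -6°C.
  Saturated to 1300 m: -6.8 × 0.5 km = -3.4°C, so T = -9.4°C.
Environment:
  Environment, lower layer to 600 m: -5.8 × 0.6 km = -3.48°C, so T = -1.48°C.
  Environment, upper layer to 1300 m: -10.6 × 0.7 km = -7.42°C, so T = -8.9°C.
T_parcel − T_env = -9.4 − (-8.9) = -0.5°C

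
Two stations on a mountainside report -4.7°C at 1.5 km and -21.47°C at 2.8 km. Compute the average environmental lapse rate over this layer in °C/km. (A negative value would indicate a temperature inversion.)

12.9°C/km

Γ = −ΔT/Δz = (-4.7 − (-21.47)) / (2800 − 1500) m
  = 16.77°C / 1.3 km = 12.9°C/km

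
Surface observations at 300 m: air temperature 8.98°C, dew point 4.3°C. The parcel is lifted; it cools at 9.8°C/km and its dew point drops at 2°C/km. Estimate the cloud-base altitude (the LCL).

T and T_d converge at 9.8 − 2 = 7.8°C per km
Height above start = (8.98 − 4.3) / 7.8 = 0.6 km
LCL altitude = 300 m + 600 m = 900 m

900 m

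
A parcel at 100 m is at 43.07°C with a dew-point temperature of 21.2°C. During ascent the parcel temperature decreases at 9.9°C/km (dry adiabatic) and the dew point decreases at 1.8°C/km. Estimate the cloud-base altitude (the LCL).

2800 m

T and T_d converge at 9.9 − 1.8 = 8.1°C per km
Height above start = (43.07 − 21.2) / 8.1 = 2.7 km
LCL altitude = 100 m + 2700 m = 2800 m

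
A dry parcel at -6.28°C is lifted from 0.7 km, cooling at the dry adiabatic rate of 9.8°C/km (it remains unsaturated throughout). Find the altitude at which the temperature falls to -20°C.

Height above start = (-6.28 − (-20)) / 9.8 = 1.4 km
Altitude = 700 m + 1400 m = 2100 m

2.1 km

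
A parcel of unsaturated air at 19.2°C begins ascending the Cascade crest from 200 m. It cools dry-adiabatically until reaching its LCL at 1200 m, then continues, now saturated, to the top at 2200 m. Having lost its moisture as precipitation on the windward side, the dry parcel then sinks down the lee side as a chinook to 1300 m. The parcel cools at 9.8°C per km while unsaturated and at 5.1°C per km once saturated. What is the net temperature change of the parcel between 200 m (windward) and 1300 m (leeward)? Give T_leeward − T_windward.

-6.08°C

200 → 1200 m (dry, 9.8°C/km): ΔT = -9.8 × 1 = -9.8°C → T = 9.4°C
1200 → 2200 m (saturated, 5.1°C/km): ΔT = -5.1 × 1 = -5.1°C → T = 4.3°C
2200 → 1300 m (dry descent, 9.8°C/km): ΔT = +9.8 × 0.9 = +8.82°C → T = 13.12°C
Net change vs windward start: 13.12 − 19.2 = -6.08°C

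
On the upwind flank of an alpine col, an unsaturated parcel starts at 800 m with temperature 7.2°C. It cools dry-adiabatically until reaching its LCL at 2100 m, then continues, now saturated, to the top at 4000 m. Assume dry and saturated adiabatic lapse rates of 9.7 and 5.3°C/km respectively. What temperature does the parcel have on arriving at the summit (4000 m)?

-15.48°C

800–2100 m, dry: Δz = 1.3 km ⇒ ΔT = -12.61°C; T = -5.41°C
2100–4000 m, saturated: Δz = 1.9 km ⇒ ΔT = -10.07°C; T = -15.48°C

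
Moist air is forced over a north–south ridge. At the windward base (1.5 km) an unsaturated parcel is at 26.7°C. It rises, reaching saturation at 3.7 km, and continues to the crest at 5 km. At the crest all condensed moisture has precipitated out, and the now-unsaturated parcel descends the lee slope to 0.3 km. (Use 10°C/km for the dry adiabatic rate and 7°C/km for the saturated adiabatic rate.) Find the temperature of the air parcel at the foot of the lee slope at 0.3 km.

42.6°C

1500–3700 m, dry: Δz = 2.2 km ⇒ ΔT = -22°C; T = 4.7°C
3700–5000 m, saturated: Δz = 1.3 km ⇒ ΔT = -9.1°C; T = -4.4°C
5000–300 m, dry descent: Δz = 4.7 km ⇒ ΔT = +47°C; T = 42.6°C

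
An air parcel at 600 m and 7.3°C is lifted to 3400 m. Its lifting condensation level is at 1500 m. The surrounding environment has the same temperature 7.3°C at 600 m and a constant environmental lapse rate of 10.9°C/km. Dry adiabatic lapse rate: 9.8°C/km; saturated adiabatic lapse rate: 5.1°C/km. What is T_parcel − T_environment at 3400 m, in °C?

Parcel:
  Dry to 1500 m: -9.8 × 0.9 km = -8.82°C, so T = -1.52°C.
  Saturated to 3400 m: -5.1 × 1.9 km = -9.69°C, so T = -11.21°C.
Environment:
  Environment to 3400 m: -10.9 × 2.8 km = -30.52°C, so T = -23.22°C.
T_parcel − T_env = -11.21 − (-23.22) = +12.01°C

+12.01°C (parcel warmer than environment)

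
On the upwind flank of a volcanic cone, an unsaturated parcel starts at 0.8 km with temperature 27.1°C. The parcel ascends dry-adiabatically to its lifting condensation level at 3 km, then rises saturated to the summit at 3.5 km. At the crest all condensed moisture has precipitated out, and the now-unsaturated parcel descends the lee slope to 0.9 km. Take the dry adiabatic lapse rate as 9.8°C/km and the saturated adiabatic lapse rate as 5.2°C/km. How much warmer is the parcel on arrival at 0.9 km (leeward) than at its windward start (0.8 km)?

Dry to 3000 m: -9.8 × 2.2 km = -21.56°C, so T = 5.54°C.
Saturated to 3500 m: -5.2 × 0.5 km = -2.6°C, so T = 2.94°C.
Dry descent to 900 m: +9.8 × 2.6 km = +25.48°C, so T = 28.42°C.
Net change vs windward start: 28.42 − 27.1 = +1.32°C

+1.32°C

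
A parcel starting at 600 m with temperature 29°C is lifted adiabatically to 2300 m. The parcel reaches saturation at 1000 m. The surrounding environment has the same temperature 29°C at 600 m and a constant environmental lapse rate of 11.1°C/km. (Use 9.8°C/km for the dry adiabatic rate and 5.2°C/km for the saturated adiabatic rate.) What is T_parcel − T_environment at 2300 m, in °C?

Parcel:
  From 600 m to 1000 m (dry): cools by 9.8 × 0.4 = 3.92°C, giving 25.08°C.
  From 1000 m to 2300 m (saturated): cools by 5.2 × 1.3 = 6.76°C, giving 18.32°C.
Environment:
  From 600 m to 2300 m (environment): cools by 11.1 × 1.7 = 18.87°C, giving 10.13°C.
T_parcel − T_env = 18.32 − 10.13 = +8.19°C

+8.19°C (parcel warmer than environment)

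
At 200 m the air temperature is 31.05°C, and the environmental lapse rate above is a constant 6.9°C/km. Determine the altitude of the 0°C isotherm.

Height above start = (31.05 − 0) / 6.9 = 4.5 km
Altitude = 200 m + 4500 m = 4700 m

4700 m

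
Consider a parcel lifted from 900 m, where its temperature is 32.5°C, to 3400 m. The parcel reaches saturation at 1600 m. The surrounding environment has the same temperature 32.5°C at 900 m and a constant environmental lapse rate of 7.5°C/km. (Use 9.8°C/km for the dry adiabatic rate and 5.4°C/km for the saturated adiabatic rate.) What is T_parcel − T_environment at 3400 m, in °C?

+2.17°C (parcel warmer than environment)

Parcel:
  900–1600 m, dry: Δz = 0.7 km ⇒ ΔT = -6.86°C; T = 25.64°C
  1600–3400 m, saturated: Δz = 1.8 km ⇒ ΔT = -9.72°C; T = 15.92°C
Environment:
  900–3400 m, environment: Δz = 2.5 km ⇒ ΔT = -18.75°C; T = 13.75°C
T_parcel − T_env = 15.92 − 13.75 = +2.17°C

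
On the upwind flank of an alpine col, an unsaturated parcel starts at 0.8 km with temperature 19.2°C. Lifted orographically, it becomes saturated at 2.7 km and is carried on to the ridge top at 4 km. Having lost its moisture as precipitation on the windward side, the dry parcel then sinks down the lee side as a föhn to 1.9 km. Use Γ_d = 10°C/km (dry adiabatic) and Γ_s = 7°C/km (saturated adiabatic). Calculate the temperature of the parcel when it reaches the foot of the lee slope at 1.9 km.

Dry to 2700 m: -10 × 1.9 km = -19°C, so T = 0.2°C.
Saturated to 4000 m: -7 × 1.3 km = -9.1°C, so T = -8.9°C.
Dry descent to 1900 m: +10 × 2.1 km = +21°C, so T = 12.1°C.

12.1°C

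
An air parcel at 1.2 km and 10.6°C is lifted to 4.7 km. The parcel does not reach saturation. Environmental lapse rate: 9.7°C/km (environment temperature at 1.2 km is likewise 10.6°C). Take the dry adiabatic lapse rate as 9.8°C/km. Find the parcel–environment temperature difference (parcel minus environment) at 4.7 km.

Parcel:
  Dry to 4700 m: -9.8 × 3.5 km = -34.3°C, so T = -23.7°C.
Environment:
  Environment to 4700 m: -9.7 × 3.5 km = -33.95°C, so T = -23.35°C.
T_parcel − T_env = -23.7 − (-23.35) = -0.35°C

-0.35°C (parcel cooler than environment)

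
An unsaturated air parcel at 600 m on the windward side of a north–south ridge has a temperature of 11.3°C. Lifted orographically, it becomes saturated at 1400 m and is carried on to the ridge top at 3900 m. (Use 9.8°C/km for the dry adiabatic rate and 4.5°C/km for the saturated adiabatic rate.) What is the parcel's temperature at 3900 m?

-7.79°C

Dry to 1400 m: -9.8 × 0.8 km = -7.84°C, so T = 3.46°C.
Saturated to 3900 m: -4.5 × 2.5 km = -11.25°C, so T = -7.79°C.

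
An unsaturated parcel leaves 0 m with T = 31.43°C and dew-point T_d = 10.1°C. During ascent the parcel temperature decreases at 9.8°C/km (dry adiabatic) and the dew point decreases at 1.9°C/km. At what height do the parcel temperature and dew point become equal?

2700 m

T and T_d converge at 9.8 − 1.9 = 7.9°C per km
Height above start = (31.43 − 10.1) / 7.9 = 2.7 km
LCL altitude = 0 m + 2700 m = 2700 m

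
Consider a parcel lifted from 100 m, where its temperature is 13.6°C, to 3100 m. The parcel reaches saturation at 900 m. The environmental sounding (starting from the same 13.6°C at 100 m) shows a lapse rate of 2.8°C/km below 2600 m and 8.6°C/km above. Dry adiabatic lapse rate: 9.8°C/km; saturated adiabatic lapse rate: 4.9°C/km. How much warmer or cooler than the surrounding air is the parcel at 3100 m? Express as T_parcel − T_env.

Parcel:
  100 → 900 m (dry, 9.8°C/km): ΔT = -9.8 × 0.8 = -7.84°C → T = 5.76°C
  900 → 3100 m (saturated, 4.9°C/km): ΔT = -4.9 × 2.2 = -10.78°C → T = -5.02°C
Environment:
  100 → 2600 m (environment, lower layer, 2.8°C/km): ΔT = -2.8 × 2.5 = -7°C → T = 6.6°C
  2600 → 3100 m (environment, upper layer, 8.6°C/km): ΔT = -8.6 × 0.5 = -4.3°C → T = 2.3°C
T_parcel − T_env = -5.02 − 2.3 = -7.32°C

-7.32°C (parcel cooler than environment)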